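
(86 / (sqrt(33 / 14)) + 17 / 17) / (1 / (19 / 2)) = 19 / 2 + 817 * sqrt(462) / 33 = 541.64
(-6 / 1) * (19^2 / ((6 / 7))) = -2527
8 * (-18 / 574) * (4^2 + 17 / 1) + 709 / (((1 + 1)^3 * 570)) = -8.12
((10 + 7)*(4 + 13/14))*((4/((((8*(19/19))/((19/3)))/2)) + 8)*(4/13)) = 369.52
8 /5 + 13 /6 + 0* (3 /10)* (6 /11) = 113 /30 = 3.77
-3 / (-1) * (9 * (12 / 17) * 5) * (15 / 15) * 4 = 6480 / 17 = 381.18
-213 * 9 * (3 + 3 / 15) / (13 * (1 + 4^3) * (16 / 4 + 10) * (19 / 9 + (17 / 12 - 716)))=552096 / 758569175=0.00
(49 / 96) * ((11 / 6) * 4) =539 / 144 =3.74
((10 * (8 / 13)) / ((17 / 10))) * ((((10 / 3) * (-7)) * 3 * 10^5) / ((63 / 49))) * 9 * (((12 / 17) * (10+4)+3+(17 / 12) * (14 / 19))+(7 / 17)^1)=-2543206832.63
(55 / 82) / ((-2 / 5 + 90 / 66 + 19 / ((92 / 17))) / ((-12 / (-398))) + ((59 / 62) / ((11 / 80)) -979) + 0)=-8627300 / 10594532717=-0.00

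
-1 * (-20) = 20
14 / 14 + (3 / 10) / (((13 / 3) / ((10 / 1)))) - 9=-95 / 13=-7.31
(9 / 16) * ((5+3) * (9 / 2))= 20.25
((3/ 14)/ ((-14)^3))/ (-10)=0.00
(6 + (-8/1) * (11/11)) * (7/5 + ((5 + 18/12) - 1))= -69/5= -13.80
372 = 372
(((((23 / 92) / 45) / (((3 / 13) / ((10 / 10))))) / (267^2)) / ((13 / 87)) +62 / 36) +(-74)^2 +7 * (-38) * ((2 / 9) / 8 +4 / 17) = 1179668985793 / 218144340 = 5407.75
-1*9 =-9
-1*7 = -7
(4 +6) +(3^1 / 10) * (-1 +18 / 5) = 539 / 50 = 10.78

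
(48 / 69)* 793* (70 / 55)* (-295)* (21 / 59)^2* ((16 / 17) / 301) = -895265280 / 10911637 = -82.05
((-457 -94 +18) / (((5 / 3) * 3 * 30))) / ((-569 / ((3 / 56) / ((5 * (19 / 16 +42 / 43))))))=22919 / 741335875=0.00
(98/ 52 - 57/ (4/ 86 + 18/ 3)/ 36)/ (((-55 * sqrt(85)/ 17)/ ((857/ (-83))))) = 52277 * sqrt(85)/ 858000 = 0.56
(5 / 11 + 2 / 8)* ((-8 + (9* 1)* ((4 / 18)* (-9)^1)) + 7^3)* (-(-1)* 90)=442215 / 22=20100.68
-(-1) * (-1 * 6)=-6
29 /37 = 0.78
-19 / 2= -9.50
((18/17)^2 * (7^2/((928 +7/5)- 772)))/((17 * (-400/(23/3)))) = -30429/77330620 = -0.00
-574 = -574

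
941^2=885481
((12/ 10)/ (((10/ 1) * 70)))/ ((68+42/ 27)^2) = 243/ 685783000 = 0.00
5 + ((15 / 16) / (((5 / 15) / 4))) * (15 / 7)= 815 / 28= 29.11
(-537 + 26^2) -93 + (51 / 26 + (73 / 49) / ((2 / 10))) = 70593 / 1274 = 55.41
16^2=256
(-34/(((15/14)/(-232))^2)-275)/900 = -358745011/202500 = -1771.58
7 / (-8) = -0.88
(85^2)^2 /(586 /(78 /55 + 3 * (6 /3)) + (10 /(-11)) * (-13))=23427640500 /40757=574812.68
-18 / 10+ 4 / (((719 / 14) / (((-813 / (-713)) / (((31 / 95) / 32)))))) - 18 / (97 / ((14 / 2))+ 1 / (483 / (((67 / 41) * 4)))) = 122475132424857 / 21826230544085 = 5.61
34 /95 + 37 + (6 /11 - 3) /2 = 75513 /2090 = 36.13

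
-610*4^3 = -39040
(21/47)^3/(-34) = -9261/3529982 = -0.00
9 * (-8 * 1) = -72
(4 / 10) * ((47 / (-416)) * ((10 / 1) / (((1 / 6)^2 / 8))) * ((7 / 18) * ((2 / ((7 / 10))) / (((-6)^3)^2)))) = -235 / 75816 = -0.00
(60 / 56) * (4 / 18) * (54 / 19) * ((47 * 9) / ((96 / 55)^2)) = 6397875 / 68096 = 93.95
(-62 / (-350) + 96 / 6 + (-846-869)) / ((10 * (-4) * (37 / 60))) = 445941 / 6475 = 68.87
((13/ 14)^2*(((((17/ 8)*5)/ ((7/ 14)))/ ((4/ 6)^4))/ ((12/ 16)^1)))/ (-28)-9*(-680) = 536997105/ 87808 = 6115.58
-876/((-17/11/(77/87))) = 247324/493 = 501.67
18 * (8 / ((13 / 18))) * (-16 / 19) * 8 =-331776 / 247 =-1343.22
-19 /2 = -9.50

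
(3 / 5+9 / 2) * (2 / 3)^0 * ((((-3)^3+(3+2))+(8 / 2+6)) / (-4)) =153 / 10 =15.30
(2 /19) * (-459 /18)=-51 /19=-2.68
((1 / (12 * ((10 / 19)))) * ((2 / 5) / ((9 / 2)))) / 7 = 19 / 9450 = 0.00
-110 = -110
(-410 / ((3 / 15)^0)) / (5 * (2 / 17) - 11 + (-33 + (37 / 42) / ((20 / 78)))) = 975800 / 95143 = 10.26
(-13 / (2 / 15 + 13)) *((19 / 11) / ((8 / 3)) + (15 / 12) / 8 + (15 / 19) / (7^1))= -8369205 / 9222752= -0.91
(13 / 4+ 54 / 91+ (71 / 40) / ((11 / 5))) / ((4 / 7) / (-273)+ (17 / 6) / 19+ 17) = 4952787 / 18262684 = 0.27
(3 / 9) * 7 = 7 / 3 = 2.33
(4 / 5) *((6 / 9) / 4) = 2 / 15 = 0.13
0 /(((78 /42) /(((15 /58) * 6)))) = 0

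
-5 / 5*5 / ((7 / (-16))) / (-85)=-16 / 119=-0.13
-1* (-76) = 76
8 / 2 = 4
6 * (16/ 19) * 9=864/ 19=45.47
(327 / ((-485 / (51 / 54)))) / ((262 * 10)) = -1853 / 7624200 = -0.00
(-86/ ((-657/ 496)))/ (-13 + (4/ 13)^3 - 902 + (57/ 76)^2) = -1499443712/ 21118136931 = -0.07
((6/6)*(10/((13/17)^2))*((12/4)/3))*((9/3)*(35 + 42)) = 667590/169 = 3950.24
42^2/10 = 882/5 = 176.40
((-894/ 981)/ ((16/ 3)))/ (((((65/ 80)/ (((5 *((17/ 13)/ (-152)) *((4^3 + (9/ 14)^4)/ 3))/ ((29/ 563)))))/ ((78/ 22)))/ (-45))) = -790998425913375/ 1319733583168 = -599.36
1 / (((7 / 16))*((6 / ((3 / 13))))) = 8 / 91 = 0.09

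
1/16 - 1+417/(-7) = -60.51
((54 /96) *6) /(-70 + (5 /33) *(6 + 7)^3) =891 /69400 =0.01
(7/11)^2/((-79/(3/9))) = -49/28677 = -0.00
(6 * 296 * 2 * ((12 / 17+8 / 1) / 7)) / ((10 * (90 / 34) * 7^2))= 87616 / 25725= 3.41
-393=-393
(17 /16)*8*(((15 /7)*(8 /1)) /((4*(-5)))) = -51 /7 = -7.29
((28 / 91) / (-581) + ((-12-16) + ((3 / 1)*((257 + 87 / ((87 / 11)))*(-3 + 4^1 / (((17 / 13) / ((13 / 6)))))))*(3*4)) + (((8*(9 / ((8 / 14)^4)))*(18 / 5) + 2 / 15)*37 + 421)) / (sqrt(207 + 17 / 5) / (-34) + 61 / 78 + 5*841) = 29.81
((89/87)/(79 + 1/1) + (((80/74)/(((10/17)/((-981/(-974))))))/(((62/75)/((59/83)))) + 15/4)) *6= 1727815893643/53780948920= 32.13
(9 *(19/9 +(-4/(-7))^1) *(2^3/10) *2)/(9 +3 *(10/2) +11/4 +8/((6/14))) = 16224/19075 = 0.85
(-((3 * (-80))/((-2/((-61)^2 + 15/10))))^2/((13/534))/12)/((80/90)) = -9989515805625/13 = -768424292740.38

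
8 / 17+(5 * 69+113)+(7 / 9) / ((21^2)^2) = 1948866335 / 4250799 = 458.47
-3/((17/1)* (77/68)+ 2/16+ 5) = -8/65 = -0.12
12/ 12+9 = 10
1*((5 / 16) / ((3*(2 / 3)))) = 5 / 32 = 0.16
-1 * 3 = -3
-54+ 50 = -4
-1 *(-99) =99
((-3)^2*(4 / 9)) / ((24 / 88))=44 / 3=14.67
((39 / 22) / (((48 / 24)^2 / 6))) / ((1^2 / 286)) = 1521 / 2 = 760.50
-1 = -1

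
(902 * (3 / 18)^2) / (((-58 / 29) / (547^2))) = -134943259 / 36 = -3748423.86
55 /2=27.50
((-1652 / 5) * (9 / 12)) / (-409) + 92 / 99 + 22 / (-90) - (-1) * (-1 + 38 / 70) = 393776 / 472395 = 0.83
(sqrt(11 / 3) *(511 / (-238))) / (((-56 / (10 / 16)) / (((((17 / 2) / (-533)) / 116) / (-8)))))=365 *sqrt(33) / 2659098624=0.00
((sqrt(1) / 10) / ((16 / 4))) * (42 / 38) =21 / 760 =0.03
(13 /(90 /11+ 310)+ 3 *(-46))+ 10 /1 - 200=-1147857 /3500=-327.96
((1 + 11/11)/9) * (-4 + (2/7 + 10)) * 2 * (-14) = -352/9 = -39.11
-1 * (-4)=4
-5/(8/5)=-25/8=-3.12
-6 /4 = -3 /2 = -1.50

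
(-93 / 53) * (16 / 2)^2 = -5952 / 53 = -112.30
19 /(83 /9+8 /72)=57 /28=2.04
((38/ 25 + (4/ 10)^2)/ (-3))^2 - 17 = -10429/ 625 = -16.69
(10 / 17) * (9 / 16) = 45 / 136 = 0.33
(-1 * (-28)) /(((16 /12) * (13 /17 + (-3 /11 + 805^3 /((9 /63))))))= 1309 /227617701239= 0.00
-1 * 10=-10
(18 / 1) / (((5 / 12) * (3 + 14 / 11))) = 2376 / 235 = 10.11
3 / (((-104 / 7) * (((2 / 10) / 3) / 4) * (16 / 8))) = -6.06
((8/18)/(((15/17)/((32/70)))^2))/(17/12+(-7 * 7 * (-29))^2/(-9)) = -1183744/2226199145625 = -0.00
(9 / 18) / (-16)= -1 / 32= -0.03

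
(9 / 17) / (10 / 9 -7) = -81 / 901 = -0.09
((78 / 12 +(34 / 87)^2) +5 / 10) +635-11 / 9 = 4851203 / 7569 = 640.93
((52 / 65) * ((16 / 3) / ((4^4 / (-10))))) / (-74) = 1 / 444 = 0.00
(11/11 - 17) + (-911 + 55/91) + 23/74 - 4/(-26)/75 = -467718089/505050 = -926.08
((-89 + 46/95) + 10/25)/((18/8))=-33484/855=-39.16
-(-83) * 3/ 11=249/ 11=22.64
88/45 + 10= 538/45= 11.96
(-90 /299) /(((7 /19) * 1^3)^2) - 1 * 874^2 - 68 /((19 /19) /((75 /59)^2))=-38963493172946 /51000131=-763988.10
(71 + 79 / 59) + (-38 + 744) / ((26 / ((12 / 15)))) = 360728 / 3835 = 94.06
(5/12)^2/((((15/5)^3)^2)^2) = 25/76527504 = 0.00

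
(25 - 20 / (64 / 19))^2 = 93025 / 256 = 363.38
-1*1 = -1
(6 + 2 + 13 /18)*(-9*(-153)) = 24021 /2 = 12010.50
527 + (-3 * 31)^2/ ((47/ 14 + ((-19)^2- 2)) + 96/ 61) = 19019585/ 34533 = 550.77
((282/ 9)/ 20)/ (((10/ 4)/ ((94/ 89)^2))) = 415292/ 594075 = 0.70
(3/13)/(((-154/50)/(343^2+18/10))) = -8815.00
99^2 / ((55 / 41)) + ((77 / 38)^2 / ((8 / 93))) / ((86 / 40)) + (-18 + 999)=5159473149 / 620920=8309.40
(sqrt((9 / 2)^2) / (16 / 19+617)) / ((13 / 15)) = 855 / 101738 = 0.01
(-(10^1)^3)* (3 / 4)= -750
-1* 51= -51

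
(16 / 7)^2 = 256 / 49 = 5.22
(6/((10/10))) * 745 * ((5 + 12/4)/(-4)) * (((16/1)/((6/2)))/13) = -3667.69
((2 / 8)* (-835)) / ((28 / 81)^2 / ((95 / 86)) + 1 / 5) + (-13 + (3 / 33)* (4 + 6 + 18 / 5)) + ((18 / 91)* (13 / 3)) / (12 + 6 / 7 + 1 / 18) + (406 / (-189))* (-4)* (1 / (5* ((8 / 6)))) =-85118770248049 / 123757540236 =-687.79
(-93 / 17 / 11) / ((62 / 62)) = -0.50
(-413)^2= 170569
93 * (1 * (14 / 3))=434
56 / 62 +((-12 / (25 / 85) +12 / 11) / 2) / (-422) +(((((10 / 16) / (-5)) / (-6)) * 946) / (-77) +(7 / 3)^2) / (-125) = 823871947 / 906582600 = 0.91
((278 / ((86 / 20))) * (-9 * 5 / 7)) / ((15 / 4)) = -33360 / 301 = -110.83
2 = 2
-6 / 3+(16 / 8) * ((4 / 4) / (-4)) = -5 / 2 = -2.50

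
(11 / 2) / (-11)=-1 / 2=-0.50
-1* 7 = -7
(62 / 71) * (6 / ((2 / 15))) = 39.30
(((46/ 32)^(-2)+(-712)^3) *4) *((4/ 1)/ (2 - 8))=509171849216/ 529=962517673.38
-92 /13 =-7.08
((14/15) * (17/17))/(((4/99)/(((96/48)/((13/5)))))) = 231/13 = 17.77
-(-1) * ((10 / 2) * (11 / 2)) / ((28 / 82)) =2255 / 28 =80.54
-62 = -62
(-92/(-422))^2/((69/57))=1748/44521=0.04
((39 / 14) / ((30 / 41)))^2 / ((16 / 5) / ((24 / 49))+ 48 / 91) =2.05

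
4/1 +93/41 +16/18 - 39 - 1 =-12119/369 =-32.84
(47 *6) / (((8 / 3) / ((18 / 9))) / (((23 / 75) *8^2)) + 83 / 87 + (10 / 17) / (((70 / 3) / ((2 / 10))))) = 5371964640 / 19563853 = 274.59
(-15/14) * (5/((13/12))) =-450/91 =-4.95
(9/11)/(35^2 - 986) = 9/2629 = 0.00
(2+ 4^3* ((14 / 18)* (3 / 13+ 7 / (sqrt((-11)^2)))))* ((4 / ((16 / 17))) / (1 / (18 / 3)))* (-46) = -22727266 / 429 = -52977.31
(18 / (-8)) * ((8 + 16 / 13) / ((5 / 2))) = -8.31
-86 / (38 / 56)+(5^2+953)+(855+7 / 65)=2107368 / 1235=1706.37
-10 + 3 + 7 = 0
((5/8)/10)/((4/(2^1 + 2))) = 1/16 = 0.06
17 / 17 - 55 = -54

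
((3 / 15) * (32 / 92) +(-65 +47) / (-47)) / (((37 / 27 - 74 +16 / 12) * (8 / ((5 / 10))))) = -33021 / 83237000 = -0.00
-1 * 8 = -8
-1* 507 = -507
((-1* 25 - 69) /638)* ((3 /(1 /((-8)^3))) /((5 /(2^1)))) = 144384 /1595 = 90.52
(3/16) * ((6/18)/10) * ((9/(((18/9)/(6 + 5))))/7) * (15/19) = 297/8512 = 0.03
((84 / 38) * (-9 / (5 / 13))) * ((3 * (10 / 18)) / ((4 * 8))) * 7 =-5733 / 304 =-18.86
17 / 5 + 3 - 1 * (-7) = 67 / 5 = 13.40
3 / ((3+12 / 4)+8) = 3 / 14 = 0.21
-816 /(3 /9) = -2448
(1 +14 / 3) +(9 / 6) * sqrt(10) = 3 * sqrt(10) / 2 +17 / 3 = 10.41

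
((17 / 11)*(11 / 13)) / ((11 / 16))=272 / 143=1.90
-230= -230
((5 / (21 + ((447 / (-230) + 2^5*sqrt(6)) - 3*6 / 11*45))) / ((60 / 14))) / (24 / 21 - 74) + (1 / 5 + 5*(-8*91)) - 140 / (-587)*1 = -7357944047697613987 / 2021656589993490 - 501830560*sqrt(6) / 3099643834743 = -3639.56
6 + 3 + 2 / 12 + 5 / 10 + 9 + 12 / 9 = 20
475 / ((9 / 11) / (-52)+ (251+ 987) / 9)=489060 / 141611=3.45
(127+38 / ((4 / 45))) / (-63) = -1109 / 126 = -8.80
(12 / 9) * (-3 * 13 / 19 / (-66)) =26 / 627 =0.04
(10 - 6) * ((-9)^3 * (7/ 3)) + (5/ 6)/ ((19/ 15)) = -258527/ 38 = -6803.34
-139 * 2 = -278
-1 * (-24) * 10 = 240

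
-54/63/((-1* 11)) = 6/77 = 0.08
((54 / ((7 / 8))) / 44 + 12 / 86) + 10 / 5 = 11728 / 3311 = 3.54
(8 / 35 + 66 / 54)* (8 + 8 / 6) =1828 / 135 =13.54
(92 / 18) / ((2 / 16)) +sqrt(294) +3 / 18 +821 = 879.20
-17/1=-17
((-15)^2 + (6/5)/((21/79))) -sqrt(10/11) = 8033/35 -sqrt(110)/11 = 228.56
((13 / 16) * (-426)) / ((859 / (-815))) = 2256735 / 6872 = 328.40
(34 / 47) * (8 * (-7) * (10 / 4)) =-101.28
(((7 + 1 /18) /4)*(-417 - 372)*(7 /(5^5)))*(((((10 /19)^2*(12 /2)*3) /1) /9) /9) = -233807 /1218375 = -0.19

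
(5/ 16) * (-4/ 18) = -5/ 72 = -0.07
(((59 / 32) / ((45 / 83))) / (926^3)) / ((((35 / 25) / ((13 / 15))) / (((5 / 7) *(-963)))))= -6811727 / 3735083138304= -0.00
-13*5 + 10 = -55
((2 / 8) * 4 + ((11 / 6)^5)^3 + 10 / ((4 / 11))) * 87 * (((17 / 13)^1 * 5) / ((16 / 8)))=10329948408238505155 / 4074936532992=2534996.15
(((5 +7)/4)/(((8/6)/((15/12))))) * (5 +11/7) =1035/56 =18.48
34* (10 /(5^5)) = 68 /625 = 0.11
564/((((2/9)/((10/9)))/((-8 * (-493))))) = 11122080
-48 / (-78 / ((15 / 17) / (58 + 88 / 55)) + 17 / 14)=5600 / 614533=0.01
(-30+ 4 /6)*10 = -293.33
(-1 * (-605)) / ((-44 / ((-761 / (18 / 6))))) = 41855 / 12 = 3487.92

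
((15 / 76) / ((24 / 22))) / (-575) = -11 / 34960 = -0.00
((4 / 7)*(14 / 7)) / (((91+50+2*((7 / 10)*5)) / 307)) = 614 / 259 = 2.37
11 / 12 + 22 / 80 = 143 / 120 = 1.19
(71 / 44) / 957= 71 / 42108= 0.00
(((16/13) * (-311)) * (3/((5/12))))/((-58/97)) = 8688096/1885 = 4609.07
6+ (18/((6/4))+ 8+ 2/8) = 105/4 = 26.25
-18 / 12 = -1.50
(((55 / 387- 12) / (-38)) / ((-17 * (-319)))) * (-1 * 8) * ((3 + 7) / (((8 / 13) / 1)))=-298285 / 39875319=-0.01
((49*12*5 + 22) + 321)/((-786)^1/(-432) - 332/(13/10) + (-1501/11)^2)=371819448/2080091159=0.18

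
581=581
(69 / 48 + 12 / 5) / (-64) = -307 / 5120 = -0.06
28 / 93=0.30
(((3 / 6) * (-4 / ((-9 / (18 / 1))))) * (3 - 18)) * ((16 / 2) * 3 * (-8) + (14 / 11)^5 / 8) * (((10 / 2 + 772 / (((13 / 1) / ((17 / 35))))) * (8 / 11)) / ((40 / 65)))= 5701553172432 / 12400927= 459768.30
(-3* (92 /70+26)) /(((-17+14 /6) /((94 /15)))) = 67398 /1925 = 35.01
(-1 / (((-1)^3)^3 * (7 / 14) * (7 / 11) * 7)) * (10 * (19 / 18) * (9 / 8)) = 1045 / 196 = 5.33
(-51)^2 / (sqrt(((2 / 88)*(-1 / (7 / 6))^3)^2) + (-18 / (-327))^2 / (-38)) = 246145128383 / 1346888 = 182751.00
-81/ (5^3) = -81/ 125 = -0.65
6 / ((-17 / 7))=-42 / 17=-2.47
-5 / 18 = -0.28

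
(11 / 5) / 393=11 / 1965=0.01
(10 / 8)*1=5 / 4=1.25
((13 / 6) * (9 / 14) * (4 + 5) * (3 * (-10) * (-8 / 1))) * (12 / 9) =28080 / 7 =4011.43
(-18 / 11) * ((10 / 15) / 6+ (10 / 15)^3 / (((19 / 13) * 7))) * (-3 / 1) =1006 / 1463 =0.69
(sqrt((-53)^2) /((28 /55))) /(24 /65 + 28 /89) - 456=-33646933 /110768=-303.76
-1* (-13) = 13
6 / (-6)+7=6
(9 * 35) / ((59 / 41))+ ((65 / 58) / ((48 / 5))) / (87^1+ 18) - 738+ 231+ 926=2200354939 / 3449376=637.90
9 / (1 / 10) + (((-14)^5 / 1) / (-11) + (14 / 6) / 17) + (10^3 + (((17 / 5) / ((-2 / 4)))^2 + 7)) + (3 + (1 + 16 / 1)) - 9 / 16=11232545231 / 224400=50055.91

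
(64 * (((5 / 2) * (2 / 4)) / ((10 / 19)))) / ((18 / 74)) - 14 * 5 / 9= 617.11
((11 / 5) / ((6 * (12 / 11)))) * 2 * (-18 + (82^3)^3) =10140982799787334847 / 90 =112677586664303720.52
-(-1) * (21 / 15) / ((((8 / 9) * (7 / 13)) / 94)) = 5499 / 20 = 274.95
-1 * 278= -278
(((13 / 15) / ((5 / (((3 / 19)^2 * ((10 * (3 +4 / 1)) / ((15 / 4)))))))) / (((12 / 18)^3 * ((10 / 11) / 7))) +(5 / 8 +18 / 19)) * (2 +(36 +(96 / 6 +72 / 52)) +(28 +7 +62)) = 2623598761 / 4693000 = 559.05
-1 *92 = -92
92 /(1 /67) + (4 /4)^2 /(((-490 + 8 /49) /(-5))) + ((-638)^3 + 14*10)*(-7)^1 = 43632364239621 /24002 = 1817863688.01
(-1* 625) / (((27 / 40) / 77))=-1925000 / 27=-71296.30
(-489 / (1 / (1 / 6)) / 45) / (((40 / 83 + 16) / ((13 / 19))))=-175877 / 2339280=-0.08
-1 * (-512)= 512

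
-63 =-63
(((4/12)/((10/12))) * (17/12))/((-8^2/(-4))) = 17/480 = 0.04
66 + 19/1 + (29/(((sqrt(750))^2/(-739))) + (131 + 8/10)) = 188.23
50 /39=1.28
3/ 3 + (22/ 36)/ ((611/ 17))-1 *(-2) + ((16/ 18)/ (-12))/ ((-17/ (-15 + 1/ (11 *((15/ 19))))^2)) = 60813040559/ 15270448050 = 3.98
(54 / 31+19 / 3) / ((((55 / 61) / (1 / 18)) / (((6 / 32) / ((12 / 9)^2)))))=0.05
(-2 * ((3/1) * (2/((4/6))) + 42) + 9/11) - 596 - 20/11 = -699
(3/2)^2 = 9/4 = 2.25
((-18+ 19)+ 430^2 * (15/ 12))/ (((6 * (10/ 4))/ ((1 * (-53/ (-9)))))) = 4083226/ 45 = 90738.36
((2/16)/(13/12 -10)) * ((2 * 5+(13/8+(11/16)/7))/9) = -1313/71904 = -0.02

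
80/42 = 40/21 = 1.90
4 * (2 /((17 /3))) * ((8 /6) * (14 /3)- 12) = -416 /51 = -8.16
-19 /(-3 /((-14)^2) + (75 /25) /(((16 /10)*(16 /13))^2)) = -25.06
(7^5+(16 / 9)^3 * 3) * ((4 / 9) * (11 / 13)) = 179880668 / 28431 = 6326.92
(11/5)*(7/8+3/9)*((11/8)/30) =0.12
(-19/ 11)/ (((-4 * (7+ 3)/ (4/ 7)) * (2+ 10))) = 19/ 9240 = 0.00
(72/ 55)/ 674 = 36/ 18535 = 0.00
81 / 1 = 81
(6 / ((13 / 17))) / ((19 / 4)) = 408 / 247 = 1.65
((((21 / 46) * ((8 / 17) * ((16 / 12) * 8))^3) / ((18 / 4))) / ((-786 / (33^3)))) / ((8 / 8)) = -78156660736 / 133225821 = -586.65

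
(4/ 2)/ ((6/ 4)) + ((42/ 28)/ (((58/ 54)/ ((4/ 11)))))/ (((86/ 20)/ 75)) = 10.19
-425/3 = -141.67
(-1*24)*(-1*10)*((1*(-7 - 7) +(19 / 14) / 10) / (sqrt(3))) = -7764*sqrt(3) / 7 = -1921.09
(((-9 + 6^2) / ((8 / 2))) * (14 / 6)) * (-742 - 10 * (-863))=124236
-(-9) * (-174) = -1566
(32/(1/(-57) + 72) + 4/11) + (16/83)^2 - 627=-17698616217/28265567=-626.15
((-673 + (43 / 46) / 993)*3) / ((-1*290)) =30741251 / 4415540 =6.96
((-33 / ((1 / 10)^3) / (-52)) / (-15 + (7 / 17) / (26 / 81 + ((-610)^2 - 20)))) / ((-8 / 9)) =3170194099875 / 66606093346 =47.60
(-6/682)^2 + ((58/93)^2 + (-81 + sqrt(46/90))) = -84361724/1046529 + sqrt(115)/15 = -79.90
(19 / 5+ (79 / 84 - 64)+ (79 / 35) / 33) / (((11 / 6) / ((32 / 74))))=-2187704 / 156695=-13.96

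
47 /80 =0.59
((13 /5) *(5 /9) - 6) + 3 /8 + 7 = 203 /72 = 2.82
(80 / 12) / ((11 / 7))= 4.24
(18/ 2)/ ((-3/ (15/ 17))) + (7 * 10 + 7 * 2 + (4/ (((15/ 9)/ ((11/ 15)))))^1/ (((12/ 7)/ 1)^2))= 1253863/ 15300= 81.95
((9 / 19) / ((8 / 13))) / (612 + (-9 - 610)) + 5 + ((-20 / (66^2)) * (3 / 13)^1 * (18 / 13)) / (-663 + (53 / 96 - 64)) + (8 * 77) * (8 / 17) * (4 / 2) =15081266660229025 / 25795166765368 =584.65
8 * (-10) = -80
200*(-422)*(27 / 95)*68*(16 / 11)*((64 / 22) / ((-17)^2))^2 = -29868687360 / 124244857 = -240.40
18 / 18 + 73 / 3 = 76 / 3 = 25.33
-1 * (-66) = 66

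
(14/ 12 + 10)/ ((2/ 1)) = 67/ 12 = 5.58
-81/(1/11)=-891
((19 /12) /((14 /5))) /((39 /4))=95 /1638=0.06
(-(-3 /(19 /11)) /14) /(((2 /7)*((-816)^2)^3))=11 /7478823604633731072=0.00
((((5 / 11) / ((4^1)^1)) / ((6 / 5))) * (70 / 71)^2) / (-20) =-6125 / 1330824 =-0.00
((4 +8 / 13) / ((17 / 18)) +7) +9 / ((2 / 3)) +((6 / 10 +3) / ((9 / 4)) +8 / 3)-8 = 143563 / 6630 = 21.65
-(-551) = 551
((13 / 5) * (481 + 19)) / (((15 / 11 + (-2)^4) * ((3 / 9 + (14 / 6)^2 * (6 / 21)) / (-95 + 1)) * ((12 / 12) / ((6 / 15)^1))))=-4839120 / 3247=-1490.34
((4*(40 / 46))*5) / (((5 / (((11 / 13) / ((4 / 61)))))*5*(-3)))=-2684 / 897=-2.99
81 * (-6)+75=-411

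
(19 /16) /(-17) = -19 /272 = -0.07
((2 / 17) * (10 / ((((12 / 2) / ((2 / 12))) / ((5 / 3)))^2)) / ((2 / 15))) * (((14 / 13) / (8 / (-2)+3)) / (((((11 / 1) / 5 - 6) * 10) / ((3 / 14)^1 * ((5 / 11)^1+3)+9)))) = 78125 / 14965236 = 0.01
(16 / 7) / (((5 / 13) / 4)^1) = 832 / 35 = 23.77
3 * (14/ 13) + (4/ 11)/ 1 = 514/ 143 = 3.59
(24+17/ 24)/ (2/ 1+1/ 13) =7709/ 648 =11.90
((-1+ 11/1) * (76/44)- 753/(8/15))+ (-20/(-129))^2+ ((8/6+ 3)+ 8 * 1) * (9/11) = -2027454317/1464408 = -1384.49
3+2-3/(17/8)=61/17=3.59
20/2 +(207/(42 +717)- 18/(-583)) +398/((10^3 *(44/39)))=12425333/1166000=10.66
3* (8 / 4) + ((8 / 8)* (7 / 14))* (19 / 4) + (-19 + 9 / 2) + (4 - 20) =-177 / 8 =-22.12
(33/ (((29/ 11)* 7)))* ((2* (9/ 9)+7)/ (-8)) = -3267/ 1624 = -2.01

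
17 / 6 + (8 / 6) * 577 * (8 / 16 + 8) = 39253 / 6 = 6542.17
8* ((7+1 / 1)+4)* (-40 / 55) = -768 / 11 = -69.82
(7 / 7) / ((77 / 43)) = 0.56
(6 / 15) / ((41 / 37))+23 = 4789 / 205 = 23.36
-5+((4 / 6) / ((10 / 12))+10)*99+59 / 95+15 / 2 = 203741 / 190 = 1072.32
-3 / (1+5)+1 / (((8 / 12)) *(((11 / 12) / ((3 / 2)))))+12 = 307 / 22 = 13.95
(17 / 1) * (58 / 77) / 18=493 / 693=0.71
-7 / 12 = -0.58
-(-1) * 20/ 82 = 10/ 41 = 0.24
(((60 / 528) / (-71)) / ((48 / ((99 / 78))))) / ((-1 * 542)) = 5 / 64034048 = 0.00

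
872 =872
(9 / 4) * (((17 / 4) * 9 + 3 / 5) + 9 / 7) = 50571 / 560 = 90.31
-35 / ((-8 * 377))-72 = -217117 / 3016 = -71.99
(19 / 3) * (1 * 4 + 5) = 57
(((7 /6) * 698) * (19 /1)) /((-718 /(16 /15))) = -371336 /16155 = -22.99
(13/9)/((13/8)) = 8/9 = 0.89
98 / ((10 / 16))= 784 / 5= 156.80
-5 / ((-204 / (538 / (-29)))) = -1345 / 2958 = -0.45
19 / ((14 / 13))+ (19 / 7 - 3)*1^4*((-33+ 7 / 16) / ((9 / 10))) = 7051 / 252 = 27.98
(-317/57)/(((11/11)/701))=-222217/57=-3898.54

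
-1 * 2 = -2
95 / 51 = 1.86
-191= -191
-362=-362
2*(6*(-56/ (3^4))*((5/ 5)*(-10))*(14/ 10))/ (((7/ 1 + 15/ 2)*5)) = 6272/ 3915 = 1.60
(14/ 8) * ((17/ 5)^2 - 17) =-238/ 25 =-9.52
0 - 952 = -952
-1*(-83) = 83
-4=-4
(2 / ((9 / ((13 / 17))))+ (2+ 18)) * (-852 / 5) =-3436.96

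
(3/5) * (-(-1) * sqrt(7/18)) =sqrt(14)/10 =0.37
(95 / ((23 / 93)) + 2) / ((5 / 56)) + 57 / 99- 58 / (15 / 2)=3276985 / 759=4317.50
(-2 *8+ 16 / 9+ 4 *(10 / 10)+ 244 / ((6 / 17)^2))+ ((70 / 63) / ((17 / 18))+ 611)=391792 / 153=2560.73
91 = 91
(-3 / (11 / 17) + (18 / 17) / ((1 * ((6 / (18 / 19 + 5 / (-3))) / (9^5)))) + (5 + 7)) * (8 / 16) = -13302468 / 3553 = -3744.01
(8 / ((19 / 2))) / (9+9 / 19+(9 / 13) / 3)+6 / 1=14590 / 2397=6.09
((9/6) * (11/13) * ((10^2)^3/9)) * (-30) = -55000000/13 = -4230769.23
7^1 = 7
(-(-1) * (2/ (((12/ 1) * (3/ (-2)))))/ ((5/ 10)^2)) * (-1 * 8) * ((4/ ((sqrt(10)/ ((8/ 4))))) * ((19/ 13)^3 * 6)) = 1755904 * sqrt(10)/ 32955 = 168.49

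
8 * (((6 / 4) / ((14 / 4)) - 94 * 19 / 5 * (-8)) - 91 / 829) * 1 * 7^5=1592775648912 / 4145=384264330.26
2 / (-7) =-2 / 7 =-0.29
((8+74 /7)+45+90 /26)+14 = 81.03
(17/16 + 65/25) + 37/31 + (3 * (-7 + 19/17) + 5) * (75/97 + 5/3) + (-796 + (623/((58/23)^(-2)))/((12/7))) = 3221294939963/2163356080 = 1489.03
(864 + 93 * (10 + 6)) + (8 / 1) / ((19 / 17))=44824 / 19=2359.16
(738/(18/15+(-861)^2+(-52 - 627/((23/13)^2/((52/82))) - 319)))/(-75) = -2667747/200846694235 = -0.00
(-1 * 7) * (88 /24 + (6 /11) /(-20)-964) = 2218433 /330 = 6722.52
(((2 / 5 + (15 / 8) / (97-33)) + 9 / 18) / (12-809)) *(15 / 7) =-7137 / 2856448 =-0.00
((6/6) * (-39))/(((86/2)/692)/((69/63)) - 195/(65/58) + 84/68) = 3517436/15576647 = 0.23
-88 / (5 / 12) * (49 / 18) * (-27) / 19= 77616 / 95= 817.01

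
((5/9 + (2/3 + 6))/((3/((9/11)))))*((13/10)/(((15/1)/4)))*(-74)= -50.53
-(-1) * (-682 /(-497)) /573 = 682 /284781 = 0.00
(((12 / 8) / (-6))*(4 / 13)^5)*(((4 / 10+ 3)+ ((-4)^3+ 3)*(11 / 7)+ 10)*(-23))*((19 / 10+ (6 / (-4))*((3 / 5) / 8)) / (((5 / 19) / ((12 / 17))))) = -204893568 / 32680375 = -6.27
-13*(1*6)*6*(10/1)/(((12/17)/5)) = -33150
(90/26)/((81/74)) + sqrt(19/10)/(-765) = 370/117-sqrt(190)/7650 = 3.16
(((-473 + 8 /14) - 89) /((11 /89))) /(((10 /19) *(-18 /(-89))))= -42673.96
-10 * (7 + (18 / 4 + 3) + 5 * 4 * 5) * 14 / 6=-8015 / 3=-2671.67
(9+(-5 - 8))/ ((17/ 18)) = -72/ 17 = -4.24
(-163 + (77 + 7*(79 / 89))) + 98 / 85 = -594863 / 7565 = -78.63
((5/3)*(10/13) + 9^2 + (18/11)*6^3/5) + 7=343142/2145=159.97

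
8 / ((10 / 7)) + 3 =43 / 5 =8.60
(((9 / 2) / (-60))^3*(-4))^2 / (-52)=-729 / 13312000000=-0.00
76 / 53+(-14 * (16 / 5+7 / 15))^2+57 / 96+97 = 41733895 / 15264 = 2734.14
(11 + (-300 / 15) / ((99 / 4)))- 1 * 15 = -476 / 99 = -4.81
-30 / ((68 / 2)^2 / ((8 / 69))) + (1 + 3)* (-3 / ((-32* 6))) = 6327 / 106352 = 0.06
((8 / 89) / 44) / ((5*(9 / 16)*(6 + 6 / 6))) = 32 / 308385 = 0.00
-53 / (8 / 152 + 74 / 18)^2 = -1549773 / 506944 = -3.06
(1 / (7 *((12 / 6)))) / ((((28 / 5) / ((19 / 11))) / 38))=1805 / 2156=0.84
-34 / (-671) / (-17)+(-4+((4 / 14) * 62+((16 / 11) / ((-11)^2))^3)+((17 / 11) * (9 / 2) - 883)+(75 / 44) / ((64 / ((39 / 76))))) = -16892125523679094929 / 19589150327892992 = -862.32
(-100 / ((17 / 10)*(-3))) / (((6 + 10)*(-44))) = -125 / 4488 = -0.03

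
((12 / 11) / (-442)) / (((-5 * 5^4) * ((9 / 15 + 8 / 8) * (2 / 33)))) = 9 / 1105000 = 0.00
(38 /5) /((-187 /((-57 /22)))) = 1083 /10285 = 0.11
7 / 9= 0.78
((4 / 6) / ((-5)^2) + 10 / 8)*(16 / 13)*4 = 6128 / 975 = 6.29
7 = 7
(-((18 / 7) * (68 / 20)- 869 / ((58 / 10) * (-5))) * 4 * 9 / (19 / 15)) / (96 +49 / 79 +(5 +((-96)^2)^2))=-9311493 / 718885429199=-0.00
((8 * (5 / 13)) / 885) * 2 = 16 / 2301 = 0.01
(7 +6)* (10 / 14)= 65 / 7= 9.29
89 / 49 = 1.82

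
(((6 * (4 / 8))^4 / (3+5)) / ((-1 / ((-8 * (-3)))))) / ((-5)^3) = 243 / 125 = 1.94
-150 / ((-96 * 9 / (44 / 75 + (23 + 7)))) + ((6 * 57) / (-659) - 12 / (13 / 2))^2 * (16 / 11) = 213169251307 / 15852993624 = 13.45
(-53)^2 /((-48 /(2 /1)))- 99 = -5185 /24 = -216.04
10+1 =11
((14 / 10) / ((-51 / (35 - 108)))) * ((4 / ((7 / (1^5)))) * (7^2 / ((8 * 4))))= 3577 / 2040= 1.75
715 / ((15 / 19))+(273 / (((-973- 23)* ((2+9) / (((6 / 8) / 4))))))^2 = 9276649584995 / 10242895872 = 905.67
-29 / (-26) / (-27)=-29 / 702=-0.04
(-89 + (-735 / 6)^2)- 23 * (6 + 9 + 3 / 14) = 407885 / 28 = 14567.32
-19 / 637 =-0.03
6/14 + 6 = 45/7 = 6.43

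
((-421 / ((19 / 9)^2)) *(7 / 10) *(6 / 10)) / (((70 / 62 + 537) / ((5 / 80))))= -22199751 / 4817761600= -0.00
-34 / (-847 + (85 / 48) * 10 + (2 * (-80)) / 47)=38352 / 939281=0.04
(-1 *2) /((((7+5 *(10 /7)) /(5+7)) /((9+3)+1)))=-728 /33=-22.06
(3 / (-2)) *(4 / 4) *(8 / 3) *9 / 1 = -36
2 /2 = 1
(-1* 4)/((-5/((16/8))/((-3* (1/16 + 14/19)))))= -729/190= -3.84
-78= -78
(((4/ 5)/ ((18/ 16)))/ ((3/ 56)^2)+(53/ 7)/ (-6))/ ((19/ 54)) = 73567/ 105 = 700.64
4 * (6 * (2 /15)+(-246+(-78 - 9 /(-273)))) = -588164 /455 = -1292.67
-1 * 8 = -8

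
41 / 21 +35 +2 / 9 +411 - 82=23069 / 63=366.17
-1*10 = -10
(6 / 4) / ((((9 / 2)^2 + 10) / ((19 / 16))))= 57 / 968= 0.06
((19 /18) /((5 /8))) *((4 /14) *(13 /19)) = 104 /315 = 0.33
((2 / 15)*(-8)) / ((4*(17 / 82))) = -328 / 255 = -1.29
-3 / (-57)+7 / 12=145 / 228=0.64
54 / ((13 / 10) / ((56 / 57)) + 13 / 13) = 30240 / 1301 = 23.24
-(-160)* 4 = 640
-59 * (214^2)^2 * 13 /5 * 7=-11260262044304 /5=-2252052408860.80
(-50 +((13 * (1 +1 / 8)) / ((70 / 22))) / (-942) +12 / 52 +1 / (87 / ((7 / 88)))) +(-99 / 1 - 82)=-252422657099 / 1093812720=-230.77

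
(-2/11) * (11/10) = -0.20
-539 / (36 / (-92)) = 12397 / 9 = 1377.44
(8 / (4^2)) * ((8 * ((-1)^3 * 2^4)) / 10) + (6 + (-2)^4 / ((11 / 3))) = 218 / 55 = 3.96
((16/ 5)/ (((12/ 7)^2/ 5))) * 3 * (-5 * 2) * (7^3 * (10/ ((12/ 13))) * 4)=-21849100/ 9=-2427677.78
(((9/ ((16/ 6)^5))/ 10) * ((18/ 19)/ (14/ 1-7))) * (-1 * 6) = -59049/ 10895360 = -0.01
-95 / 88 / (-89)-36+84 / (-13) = -4322029 / 101816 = -42.45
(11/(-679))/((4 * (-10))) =11/27160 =0.00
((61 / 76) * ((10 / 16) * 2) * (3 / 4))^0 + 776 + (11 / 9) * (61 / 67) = 469202 / 603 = 778.11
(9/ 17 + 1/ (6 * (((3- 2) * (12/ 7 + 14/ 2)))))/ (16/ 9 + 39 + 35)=10239/ 1414468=0.01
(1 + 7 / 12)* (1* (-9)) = -57 / 4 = -14.25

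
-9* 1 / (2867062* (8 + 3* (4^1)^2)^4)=-9 / 28196109770752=-0.00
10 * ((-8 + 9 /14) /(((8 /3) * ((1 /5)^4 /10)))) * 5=-862165.18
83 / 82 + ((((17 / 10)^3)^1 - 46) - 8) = -1971067 / 41000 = -48.07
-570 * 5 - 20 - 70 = -2940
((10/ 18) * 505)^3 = 16098453125/ 729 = 22082926.10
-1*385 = -385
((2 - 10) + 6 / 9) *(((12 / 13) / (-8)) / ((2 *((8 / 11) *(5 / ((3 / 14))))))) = 363 / 14560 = 0.02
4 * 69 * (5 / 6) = 230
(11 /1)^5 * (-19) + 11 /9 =-27539710 /9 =-3059967.78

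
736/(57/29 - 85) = -2668/301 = -8.86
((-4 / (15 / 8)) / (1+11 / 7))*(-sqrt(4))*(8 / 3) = 1792 / 405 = 4.42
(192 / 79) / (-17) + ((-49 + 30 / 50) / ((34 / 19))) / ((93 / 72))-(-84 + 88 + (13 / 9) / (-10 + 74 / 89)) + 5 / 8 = -2185239953 / 89927280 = -24.30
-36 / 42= -6 / 7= -0.86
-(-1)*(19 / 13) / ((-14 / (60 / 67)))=-570 / 6097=-0.09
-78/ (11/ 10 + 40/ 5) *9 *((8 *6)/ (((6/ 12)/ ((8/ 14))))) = -207360/ 49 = -4231.84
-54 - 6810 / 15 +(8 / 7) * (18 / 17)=-60308 / 119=-506.79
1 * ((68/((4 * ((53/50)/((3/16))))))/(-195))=-85/5512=-0.02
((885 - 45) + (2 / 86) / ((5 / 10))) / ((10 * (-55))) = -18061 / 11825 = -1.53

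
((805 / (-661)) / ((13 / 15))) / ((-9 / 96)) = 128800 / 8593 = 14.99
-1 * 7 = -7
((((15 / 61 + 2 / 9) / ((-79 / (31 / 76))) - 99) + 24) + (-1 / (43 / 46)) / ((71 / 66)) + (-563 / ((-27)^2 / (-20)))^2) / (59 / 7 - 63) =-676250956707292799 / 226994713207354584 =-2.98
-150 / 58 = -75 / 29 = -2.59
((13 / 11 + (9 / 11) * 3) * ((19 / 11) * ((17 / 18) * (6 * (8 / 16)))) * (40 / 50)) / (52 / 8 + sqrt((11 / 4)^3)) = 2149888 / 498399 - 41344 * sqrt(11) / 45309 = 1.29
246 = 246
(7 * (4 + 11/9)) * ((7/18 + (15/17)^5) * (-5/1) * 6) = -1013.01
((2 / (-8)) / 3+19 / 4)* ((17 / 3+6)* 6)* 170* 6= 333200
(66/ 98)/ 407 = 3/ 1813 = 0.00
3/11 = 0.27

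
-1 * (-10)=10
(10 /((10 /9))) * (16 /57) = 2.53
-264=-264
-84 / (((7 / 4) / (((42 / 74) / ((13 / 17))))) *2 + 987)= -8568 / 101155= -0.08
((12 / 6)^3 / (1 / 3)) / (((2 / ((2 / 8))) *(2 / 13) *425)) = 39 / 850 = 0.05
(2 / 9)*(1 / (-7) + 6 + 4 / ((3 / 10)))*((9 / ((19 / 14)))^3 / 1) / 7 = 1218672 / 6859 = 177.67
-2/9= -0.22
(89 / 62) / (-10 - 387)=-89 / 24614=-0.00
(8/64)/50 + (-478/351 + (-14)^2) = 27327551/140400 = 194.64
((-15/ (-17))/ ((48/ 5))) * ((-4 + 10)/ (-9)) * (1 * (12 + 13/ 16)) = -5125/ 6528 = -0.79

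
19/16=1.19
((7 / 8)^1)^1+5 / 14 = 69 / 56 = 1.23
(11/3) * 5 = 55/3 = 18.33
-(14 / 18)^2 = -49 / 81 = -0.60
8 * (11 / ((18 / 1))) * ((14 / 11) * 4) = 24.89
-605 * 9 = -5445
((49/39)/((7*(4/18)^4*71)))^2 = 234365481/218093824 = 1.07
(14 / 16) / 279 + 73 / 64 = 20423 / 17856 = 1.14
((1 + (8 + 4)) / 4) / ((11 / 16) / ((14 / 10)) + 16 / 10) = 1820 / 1171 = 1.55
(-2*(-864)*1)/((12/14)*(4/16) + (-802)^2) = 24192/9004859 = 0.00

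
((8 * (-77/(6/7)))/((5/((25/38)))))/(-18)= 5.25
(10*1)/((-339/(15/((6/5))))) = -125/339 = -0.37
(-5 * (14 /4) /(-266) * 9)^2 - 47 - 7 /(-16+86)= -1350123 /28880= -46.75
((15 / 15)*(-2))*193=-386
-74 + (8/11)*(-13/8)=-827/11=-75.18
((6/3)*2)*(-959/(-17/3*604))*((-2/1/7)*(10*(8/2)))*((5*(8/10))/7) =-131520/17969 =-7.32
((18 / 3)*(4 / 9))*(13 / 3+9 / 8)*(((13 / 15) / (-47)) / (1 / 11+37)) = -0.01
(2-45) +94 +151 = 202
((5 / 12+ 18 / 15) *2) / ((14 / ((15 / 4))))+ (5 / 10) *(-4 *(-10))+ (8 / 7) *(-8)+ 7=2097 / 112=18.72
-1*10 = -10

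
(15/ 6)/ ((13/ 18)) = 45/ 13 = 3.46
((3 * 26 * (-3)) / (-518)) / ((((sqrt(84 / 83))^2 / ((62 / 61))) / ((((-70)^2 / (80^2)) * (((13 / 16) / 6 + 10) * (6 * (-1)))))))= -21.12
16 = 16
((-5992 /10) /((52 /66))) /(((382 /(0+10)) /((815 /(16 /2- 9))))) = 40288710 /2483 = 16225.82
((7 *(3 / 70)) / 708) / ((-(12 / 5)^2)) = -5 / 67968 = -0.00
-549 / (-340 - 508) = 0.65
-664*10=-6640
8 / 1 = 8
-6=-6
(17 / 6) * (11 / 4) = 187 / 24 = 7.79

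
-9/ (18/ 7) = -7/ 2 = -3.50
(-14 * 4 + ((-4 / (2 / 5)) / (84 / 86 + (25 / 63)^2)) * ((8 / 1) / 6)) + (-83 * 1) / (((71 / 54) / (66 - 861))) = 688806166862 / 13743683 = 50118.02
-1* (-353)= 353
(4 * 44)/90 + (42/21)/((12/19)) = 461/90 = 5.12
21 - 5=16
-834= -834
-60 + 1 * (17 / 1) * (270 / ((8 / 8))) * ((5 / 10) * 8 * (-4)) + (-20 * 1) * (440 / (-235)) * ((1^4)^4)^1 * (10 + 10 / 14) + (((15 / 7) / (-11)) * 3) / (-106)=-28041714885 / 383614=-73098.78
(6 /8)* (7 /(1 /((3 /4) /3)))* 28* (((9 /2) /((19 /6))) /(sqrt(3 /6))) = 73.86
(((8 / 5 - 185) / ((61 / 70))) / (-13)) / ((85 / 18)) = 231084 / 67405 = 3.43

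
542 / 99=5.47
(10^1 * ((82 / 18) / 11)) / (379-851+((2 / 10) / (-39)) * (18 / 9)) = -13325 / 1518693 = -0.01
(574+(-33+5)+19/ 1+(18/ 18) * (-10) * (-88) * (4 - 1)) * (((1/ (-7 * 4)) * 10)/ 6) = -16025/ 84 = -190.77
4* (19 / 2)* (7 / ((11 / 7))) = 1862 / 11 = 169.27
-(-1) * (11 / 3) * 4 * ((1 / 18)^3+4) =256619 / 4374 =58.67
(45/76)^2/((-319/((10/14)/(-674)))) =10125/8693122592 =0.00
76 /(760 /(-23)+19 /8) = -2.48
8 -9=-1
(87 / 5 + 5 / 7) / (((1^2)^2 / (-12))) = -7608 / 35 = -217.37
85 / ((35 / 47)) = 799 / 7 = 114.14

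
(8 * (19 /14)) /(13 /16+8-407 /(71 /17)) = -86336 /704851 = -0.12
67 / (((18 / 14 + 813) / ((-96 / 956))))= -938 / 113525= -0.01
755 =755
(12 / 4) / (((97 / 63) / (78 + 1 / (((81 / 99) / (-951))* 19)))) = 60417 / 1843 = 32.78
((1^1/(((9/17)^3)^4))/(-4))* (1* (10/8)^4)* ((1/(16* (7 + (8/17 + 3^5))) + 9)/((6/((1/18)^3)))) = -0.32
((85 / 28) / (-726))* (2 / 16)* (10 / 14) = -425 / 1138368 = -0.00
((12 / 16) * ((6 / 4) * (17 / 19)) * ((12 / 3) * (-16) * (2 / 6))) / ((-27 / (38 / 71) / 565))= 153680 / 639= 240.50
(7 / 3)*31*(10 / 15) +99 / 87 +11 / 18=8695 / 174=49.97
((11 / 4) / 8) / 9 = 11 / 288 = 0.04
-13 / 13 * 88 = -88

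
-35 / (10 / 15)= -52.50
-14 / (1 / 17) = -238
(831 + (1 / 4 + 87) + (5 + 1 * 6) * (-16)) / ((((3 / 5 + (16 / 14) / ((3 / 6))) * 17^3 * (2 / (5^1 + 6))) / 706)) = 403501945 / 1984852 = 203.29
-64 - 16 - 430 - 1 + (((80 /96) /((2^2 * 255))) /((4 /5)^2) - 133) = -12612071 /19584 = -644.00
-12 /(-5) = 12 /5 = 2.40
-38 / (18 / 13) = -247 / 9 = -27.44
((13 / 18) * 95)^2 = 1525225 / 324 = 4707.48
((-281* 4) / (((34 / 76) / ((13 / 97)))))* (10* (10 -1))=-49973040 / 1649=-30305.06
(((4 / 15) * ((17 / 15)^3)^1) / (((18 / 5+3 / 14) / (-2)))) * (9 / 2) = -0.92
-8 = -8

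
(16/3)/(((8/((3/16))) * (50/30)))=0.08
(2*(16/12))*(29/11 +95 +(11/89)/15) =11471288/44055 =260.39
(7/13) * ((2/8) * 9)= 63/52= 1.21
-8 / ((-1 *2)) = 4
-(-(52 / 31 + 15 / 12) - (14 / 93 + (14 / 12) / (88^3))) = 390142937 / 126753792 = 3.08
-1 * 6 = -6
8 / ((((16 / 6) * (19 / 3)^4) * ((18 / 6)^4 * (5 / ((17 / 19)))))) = 51 / 12380495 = 0.00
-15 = -15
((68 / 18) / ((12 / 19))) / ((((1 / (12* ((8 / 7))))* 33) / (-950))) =-4909600 / 2079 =-2361.52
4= 4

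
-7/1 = -7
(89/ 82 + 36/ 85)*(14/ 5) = 4.22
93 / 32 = 2.91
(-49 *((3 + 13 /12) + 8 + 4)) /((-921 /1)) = 9457 /11052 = 0.86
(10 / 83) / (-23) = -10 / 1909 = -0.01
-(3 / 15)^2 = -0.04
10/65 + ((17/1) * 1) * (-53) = -11711/13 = -900.85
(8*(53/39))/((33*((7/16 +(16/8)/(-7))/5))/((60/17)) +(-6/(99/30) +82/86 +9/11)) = 45.81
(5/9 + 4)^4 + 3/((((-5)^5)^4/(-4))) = 269485569000244061893/625705718994140625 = 430.69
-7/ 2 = -3.50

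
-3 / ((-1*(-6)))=-1 / 2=-0.50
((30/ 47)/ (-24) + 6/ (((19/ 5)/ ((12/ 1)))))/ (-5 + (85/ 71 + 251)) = 4798535/ 62692172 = 0.08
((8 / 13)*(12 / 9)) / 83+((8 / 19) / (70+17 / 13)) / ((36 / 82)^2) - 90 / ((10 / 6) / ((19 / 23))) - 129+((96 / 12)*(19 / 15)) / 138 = -30713121874697 / 177026237505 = -173.49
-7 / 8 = -0.88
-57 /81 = -19 /27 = -0.70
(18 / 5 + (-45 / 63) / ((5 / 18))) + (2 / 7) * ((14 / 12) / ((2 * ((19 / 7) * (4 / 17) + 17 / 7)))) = 1.08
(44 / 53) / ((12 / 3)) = 11 / 53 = 0.21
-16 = -16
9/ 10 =0.90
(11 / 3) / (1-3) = -11 / 6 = -1.83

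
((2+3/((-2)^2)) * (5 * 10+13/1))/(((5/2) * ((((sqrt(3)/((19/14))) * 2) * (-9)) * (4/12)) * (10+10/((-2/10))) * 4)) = 209 * sqrt(3)/6400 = 0.06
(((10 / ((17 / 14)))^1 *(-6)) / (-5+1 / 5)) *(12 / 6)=350 / 17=20.59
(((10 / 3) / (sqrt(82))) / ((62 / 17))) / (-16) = -85*sqrt(82) / 122016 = -0.01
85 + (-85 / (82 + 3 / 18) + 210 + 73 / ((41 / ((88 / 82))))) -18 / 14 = 100526970 / 341243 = 294.59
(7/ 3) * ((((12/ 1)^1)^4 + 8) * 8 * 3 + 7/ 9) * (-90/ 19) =-313649770/ 57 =-5502627.54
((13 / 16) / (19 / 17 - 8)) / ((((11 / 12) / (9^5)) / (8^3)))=-42830208 / 11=-3893655.27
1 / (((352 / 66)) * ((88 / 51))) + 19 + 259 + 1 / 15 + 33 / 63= 278.70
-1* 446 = -446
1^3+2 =3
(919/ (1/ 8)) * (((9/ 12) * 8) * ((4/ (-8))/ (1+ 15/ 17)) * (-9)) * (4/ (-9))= -46869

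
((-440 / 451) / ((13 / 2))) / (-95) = 0.00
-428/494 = -214/247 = -0.87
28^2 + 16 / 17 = 13344 / 17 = 784.94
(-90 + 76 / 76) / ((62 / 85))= -7565 / 62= -122.02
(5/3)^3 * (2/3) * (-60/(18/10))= -25000/243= -102.88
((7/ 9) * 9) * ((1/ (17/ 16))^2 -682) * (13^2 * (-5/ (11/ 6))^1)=6985922580/ 3179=2197522.04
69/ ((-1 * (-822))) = 23/ 274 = 0.08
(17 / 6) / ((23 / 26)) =221 / 69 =3.20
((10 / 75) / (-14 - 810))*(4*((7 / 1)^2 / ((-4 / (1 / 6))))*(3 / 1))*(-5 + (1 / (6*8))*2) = -5831 / 296640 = -0.02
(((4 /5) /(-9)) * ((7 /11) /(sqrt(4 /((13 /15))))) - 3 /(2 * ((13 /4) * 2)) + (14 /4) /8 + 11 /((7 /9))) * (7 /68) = 1229 /832 - 49 * sqrt(195) /252450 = 1.47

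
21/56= 3/8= 0.38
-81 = -81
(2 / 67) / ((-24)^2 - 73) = 2 / 33701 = 0.00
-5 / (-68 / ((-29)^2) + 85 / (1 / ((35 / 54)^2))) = -12261780 / 87370837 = -0.14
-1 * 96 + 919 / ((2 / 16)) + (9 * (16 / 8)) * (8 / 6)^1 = 7280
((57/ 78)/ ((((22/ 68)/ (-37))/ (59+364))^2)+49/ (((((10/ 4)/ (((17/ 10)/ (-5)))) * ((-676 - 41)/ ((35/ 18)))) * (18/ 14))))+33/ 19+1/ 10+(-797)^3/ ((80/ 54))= 475051141929328049351/ 347149459800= 1368434052.02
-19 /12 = -1.58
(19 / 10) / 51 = 19 / 510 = 0.04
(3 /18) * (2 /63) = 1 /189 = 0.01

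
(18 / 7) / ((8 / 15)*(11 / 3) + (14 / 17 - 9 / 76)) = 1046520 / 1082837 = 0.97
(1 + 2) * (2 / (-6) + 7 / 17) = 4 / 17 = 0.24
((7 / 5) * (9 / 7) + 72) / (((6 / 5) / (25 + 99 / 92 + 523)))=6213345 / 184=33768.18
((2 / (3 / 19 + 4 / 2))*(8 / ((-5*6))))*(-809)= 122968 / 615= 199.95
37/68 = 0.54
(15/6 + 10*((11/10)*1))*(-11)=-297/2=-148.50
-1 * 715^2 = -511225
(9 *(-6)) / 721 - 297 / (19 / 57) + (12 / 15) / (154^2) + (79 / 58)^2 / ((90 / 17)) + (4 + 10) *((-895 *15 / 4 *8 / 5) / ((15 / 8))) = -1515620179902365 / 36978319224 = -40986.72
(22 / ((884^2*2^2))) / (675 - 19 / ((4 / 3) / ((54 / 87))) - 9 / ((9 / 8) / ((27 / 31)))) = 9889 / 926196498864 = 0.00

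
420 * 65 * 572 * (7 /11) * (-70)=-695604000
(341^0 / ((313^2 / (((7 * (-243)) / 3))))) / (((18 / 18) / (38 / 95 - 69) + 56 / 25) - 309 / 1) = 540225 / 28635163072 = 0.00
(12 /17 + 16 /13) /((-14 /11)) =-2354 /1547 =-1.52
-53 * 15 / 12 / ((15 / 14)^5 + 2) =-35630840 / 1835023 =-19.42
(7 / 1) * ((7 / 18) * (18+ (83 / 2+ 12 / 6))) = 2009 / 12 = 167.42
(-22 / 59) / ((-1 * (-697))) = -22 / 41123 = -0.00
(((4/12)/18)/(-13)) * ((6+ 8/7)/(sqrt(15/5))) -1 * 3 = -3 -25 * sqrt(3)/7371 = -3.01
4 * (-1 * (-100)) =400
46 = 46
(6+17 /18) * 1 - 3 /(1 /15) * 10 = -7975 /18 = -443.06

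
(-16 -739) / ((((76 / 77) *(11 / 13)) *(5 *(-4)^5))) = 13741 / 77824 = 0.18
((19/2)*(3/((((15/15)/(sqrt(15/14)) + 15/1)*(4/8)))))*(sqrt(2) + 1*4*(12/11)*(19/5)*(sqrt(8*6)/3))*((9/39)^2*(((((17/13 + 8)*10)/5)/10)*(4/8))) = 7.03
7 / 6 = 1.17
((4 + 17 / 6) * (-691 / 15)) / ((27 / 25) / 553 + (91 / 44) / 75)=-1723374730 / 161661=-10660.42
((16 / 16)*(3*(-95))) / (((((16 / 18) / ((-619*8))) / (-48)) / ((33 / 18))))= -139720680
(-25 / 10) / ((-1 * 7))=5 / 14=0.36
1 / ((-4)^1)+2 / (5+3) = 0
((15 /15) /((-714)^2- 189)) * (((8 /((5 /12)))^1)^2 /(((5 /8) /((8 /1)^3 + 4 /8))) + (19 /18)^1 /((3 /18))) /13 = 4534367 /99373365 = 0.05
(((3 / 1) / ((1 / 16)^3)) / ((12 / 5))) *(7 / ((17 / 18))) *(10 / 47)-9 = 6444009 / 799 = 8065.09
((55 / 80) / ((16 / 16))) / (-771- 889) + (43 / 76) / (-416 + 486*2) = 42329 / 70144960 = 0.00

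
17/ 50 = 0.34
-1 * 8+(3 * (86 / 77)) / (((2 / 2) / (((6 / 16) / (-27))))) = -7435 / 924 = -8.05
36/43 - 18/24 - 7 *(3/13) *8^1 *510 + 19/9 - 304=-138706097/20124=-6892.57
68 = 68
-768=-768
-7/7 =-1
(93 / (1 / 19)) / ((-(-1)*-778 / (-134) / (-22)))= -6695.52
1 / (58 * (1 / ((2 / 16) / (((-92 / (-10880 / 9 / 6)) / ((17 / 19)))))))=1445 / 342171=0.00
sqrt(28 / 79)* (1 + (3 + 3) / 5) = 1.31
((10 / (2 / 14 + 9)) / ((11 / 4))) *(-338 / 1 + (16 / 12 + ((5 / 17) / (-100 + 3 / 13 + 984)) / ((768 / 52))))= -29473791095 / 220115456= -133.90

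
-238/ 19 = -12.53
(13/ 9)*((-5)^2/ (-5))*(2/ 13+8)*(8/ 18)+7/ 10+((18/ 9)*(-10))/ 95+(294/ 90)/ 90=-986771/ 38475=-25.65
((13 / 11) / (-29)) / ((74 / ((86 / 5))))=-559 / 59015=-0.01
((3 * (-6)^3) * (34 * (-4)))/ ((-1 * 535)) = -88128/ 535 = -164.73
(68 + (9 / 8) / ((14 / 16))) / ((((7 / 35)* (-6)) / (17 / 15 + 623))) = -2270285 / 63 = -36036.27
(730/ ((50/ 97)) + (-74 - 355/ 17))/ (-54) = -56156/ 2295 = -24.47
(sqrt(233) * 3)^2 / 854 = 2097 / 854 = 2.46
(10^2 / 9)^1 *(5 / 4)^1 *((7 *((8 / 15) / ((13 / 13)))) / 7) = 200 / 27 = 7.41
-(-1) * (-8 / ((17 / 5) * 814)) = -20 / 6919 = -0.00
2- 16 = -14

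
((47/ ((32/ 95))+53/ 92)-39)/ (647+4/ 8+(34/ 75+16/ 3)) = 0.15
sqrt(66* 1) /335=sqrt(66) /335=0.02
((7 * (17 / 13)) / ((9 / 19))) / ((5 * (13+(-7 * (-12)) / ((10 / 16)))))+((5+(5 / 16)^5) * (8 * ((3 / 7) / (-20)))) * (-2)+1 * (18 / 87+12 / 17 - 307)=-23741348909251357 / 78007836082176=-304.35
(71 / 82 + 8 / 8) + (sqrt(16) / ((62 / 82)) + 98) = 267307 / 2542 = 105.16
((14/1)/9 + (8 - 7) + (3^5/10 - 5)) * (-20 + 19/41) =-426.98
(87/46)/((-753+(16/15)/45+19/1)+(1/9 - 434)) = -58725/36262214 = -0.00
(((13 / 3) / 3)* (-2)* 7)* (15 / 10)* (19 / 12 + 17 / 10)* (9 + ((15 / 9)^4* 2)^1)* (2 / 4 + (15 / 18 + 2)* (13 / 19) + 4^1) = -15667.05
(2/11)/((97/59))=118/1067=0.11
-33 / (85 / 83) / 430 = -2739 / 36550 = -0.07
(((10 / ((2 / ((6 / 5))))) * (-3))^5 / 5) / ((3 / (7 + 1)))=-5038848 / 5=-1007769.60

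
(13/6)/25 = 13/150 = 0.09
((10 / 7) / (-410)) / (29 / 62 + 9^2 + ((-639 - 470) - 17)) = 62 / 18586407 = 0.00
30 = 30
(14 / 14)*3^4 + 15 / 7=582 / 7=83.14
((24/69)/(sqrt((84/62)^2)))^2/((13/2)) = 30752/3032757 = 0.01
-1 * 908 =-908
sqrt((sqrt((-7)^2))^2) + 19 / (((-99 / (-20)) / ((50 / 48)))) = 11.00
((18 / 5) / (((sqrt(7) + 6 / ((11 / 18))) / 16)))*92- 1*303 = 15089493 / 54085- 3206016*sqrt(7) / 54085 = 122.16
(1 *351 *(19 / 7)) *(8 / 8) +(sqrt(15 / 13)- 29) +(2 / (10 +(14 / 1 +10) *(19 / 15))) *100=sqrt(195) / 13 +656566 / 707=929.74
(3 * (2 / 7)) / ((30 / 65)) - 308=-2143 / 7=-306.14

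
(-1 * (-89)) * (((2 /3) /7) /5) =178 /105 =1.70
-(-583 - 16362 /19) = 27439 /19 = 1444.16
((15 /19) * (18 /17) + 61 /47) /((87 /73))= 81541 /45543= 1.79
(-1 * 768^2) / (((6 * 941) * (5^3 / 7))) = -688128 / 117625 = -5.85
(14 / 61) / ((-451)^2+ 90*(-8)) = 14 / 12363541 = 0.00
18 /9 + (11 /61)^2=7563 /3721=2.03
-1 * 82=-82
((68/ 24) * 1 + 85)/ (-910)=-527/ 5460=-0.10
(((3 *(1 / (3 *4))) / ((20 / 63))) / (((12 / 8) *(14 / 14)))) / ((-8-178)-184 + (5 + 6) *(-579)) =-21 / 269560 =-0.00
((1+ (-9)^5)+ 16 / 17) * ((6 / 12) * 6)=-3011400 / 17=-177141.18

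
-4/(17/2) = -8/17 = -0.47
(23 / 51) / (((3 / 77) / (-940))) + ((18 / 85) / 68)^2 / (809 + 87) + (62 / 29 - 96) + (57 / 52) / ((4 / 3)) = -10973.69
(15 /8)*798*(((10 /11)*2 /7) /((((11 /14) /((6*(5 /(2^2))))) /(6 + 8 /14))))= 2949750 /121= 24378.10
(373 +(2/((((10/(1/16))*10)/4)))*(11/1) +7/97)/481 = 7238667/9331400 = 0.78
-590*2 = -1180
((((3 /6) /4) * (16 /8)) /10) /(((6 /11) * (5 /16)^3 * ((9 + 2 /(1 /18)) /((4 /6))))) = 5632 /253125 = 0.02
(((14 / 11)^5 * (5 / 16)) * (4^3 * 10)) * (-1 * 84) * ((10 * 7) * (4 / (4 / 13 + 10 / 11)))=-5481502208000 / 424589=-12910137.12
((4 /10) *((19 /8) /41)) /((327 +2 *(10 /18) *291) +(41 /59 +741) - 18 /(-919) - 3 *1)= 3090597 /185276284160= 0.00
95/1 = 95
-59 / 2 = -29.50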